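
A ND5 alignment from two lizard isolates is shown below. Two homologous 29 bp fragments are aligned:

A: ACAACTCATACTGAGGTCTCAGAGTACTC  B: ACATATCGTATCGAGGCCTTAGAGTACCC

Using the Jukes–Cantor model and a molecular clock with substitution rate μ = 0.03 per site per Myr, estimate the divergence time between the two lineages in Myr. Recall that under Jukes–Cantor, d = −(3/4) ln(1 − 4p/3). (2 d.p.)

5.73

The sequences differ at 8 of 29 sites (4, 5, 8, 11, 12, 17, 20, 28), so p = 8/29 ≈ 0.275862.
d = −(3/4) ln(1 − 4p/3) = −0.75 ln(1 − 0.367816) = −0.75 ln(0.632184)
  = −0.75 × (-0.458575) = 0.343931 substitutions/site.
Under a molecular clock d = 2μt, so t = d/(2μ) = 0.343931 / (2 × 0.03) = 5.73 Myr.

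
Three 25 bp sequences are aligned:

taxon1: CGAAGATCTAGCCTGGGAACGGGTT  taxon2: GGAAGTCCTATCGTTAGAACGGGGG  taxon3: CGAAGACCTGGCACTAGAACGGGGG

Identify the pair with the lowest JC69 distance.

taxon1–taxon2: 9/25 differ, p = 0.360, d = 0.490.
taxon1–taxon3: 8/25 differ, p = 0.320, d = 0.417.
taxon2–taxon3: 6/25 differ, p = 0.240, d = 0.289.
The smallest distance is between taxon2 and taxon3.

taxon2 and taxon3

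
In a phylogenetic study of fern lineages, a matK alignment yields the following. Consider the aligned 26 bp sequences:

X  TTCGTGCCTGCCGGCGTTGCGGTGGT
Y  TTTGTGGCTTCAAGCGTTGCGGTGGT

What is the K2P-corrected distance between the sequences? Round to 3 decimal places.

Of 26 sites, 2 differences are transitions and 3 are transversions, so P = 2/26 ≈ 0.076923 and Q = 3/26 ≈ 0.115385.
Under the Kimura two-parameter model, d = −½ ln(1 − 2P − Q) − ¼ ln(1 − 2Q).
1 − 2P − Q = 0.730769, giving −½ ln(0.730769) = 0.156829.
1 − 2Q = 0.76923, giving −¼ ln(0.76923) = 0.065591.
d = 0.156829 + 0.065591 = 0.222420.

0.222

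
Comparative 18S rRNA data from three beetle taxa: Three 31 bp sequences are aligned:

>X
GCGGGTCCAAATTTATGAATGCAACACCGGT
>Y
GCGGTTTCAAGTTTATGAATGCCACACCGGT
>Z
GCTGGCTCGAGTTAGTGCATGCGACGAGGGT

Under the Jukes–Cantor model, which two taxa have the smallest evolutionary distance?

X–Y: 4/31 differ, p = 0.129, d = 0.142.
X–Z: 12/31 differ, p = 0.387, d = 0.544.
Y–Z: 11/31 differ, p = 0.355, d = 0.481.
The smallest distance is between X and Y.

X and Y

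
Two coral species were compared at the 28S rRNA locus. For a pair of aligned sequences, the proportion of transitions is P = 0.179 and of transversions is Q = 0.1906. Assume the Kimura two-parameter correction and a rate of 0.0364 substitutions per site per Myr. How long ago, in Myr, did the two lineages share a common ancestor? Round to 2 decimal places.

Under the Kimura two-parameter model, d = −½ ln(1 − 2P − Q) − ¼ ln(1 − 2Q).
1 − 2P − Q = 0.4514, giving −½ ln(0.4514) = 0.397701.
1 − 2Q = 0.6188, giving −¼ ln(0.6188) = 0.119993.
d = 0.397701 + 0.119993 = 0.517694.
Under a molecular clock d = 2μt, so t = d/(2μ) = 0.517694 / (2 × 0.0364) = 7.11 Myr.

7.11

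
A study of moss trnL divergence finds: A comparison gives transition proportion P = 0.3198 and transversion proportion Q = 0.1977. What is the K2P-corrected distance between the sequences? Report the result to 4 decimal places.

Under the Kimura two-parameter model, d = −½ ln(1 − 2P − Q) − ¼ ln(1 − 2Q).
1 − 2P − Q = 0.1627, giving −½ ln(0.1627) = 0.907924.
1 − 2Q = 0.6046, giving −¼ ln(0.6046) = 0.125797.
d = 0.907924 + 0.125797 = 1.033721.

1.0337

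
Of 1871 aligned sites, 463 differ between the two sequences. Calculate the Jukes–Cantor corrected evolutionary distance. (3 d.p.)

0.300

p = 463/1871 ≈ 0.247461.
d = −(3/4) ln(1 − 4p/3) = −0.75 ln(1 − 0.329948) = −0.75 ln(0.670052)
  = −0.75 × (-0.400400) = 0.300300 substitutions/site.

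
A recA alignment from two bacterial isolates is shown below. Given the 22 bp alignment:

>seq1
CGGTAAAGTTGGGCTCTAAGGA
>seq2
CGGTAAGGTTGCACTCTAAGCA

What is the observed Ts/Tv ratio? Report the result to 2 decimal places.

Transitions are A↔G and C↔T; transversions are all other mismatches.
Transitions: 2. Transversions: 2.
R = 2/2 = 1.00.

1.00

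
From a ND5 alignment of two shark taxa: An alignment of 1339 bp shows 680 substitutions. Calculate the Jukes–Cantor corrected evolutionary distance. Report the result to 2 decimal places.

0.85

p = 680/1339 ≈ 0.507842.
d = −(3/4) ln(1 − 4p/3) = −0.75 ln(1 − 0.677123) = −0.75 ln(0.322877)
  = −0.75 × (-1.130484) = 0.847863 substitutions/site.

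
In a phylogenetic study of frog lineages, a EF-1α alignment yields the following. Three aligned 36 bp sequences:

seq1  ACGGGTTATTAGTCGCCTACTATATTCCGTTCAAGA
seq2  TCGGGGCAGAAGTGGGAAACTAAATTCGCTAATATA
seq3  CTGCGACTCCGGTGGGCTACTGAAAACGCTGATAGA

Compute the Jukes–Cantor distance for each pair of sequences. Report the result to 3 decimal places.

seq1–seq2: 16/36 sites differ → p ≈ 0.444444, d = −0.75 ln(1 − 0.592592) = 0.673455 ≈ 0.673.
seq1–seq3: 20/36 sites differ → p ≈ 0.555556, d = −0.75 ln(1 − 0.740741) = 1.012446 ≈ 1.012.
seq2–seq3: 15/36 sites differ → p ≈ 0.416667, d = −0.75 ln(1 − 0.555556) = 0.608198 ≈ 0.608.

d(seq1,seq2) = 0.673, d(seq1,seq3) = 1.012, d(seq2,seq3) = 0.608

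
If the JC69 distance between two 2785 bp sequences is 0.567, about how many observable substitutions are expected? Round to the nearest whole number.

1108

Invert JC69: p = (3/4)(1 − e^(−4d/3)) = 0.75 × (1 − e^(-0.756)) = 0.75 × (1 − 0.469541) = 0.397844.
Expected differing sites = pL ≈ 0.397844 × 2785 = 1107.99554 ≈ 1108.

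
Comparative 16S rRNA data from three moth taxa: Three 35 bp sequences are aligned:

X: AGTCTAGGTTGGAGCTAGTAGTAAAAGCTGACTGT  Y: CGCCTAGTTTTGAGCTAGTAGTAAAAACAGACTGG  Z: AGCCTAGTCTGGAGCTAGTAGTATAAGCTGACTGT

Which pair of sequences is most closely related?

X and Z

X–Y: 7/35 differ, p = 0.200, d = 0.233.
X–Z: 4/35 differ, p = 0.114, d = 0.124.
Y–Z: 7/35 differ, p = 0.200, d = 0.233.
The smallest distance is between X and Z.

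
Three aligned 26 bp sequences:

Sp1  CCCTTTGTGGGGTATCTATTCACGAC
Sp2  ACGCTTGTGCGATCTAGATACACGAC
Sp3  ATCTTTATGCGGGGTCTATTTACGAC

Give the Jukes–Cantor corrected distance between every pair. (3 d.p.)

d(Sp1,Sp2) = 0.464, d(Sp1,Sp3) = 0.334, d(Sp2,Sp3) = 0.623

Sp1–Sp2: 9/26 sites differ → p ≈ 0.346154, d = −0.75 ln(1 − 0.461539) = 0.464280 ≈ 0.464.
Sp1–Sp3: 7/26 sites differ → p ≈ 0.269231, d = −0.75 ln(1 − 0.358975) = 0.333515 ≈ 0.334.
Sp2–Sp3: 11/26 sites differ → p ≈ 0.423077, d = −0.75 ln(1 − 0.564103) = 0.622762 ≈ 0.623.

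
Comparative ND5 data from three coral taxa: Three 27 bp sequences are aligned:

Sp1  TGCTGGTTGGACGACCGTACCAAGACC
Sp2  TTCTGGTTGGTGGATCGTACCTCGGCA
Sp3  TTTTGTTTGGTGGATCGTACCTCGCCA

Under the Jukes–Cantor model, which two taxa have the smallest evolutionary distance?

Sp2 and Sp3

Sp1–Sp2: 8/27 differ, p = 0.296, d = 0.377.
Sp1–Sp3: 10/27 differ, p = 0.370, d = 0.511.
Sp2–Sp3: 3/27 differ, p = 0.111, d = 0.120.
The smallest distance is between Sp2 and Sp3.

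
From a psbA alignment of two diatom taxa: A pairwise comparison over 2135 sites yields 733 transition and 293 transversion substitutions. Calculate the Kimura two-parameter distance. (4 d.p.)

0.9485

P = 733/2135 ≈ 0.343326 and Q = 293/2135 ≈ 0.137237.
Under the Kimura two-parameter model, d = −½ ln(1 − 2P − Q) − ¼ ln(1 − 2Q).
1 − 2P − Q = 0.176111, giving −½ ln(0.176111) = 0.868320.
1 − 2Q = 0.725526, giving −¼ ln(0.725526) = 0.080215.
d = 0.868320 + 0.080215 = 0.948535.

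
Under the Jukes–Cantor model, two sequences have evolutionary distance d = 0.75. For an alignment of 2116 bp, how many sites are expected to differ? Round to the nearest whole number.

1003

Invert JC69: p = (3/4)(1 − e^(−4d/3)) = 0.75 × (1 − e^(-1)) = 0.75 × (1 − 0.367879) = 0.474091.
Expected differing sites = pL ≈ 0.474091 × 2116 = 1003.176556 ≈ 1003.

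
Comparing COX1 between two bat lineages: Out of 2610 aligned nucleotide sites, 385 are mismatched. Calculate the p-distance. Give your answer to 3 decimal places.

p = 385/2610 = 0.147509… ≈ 0.148 (to 3 d.p.).

0.148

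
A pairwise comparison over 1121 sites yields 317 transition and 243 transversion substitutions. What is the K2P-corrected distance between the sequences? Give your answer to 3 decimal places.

0.904

P = 317/1121 ≈ 0.282783 and Q = 243/1121 ≈ 0.216771.
Under the Kimura two-parameter model, d = −½ ln(1 − 2P − Q) − ¼ ln(1 − 2Q).
1 − 2P − Q = 0.217663, giving −½ ln(0.217663) = 0.762404.
1 − 2Q = 0.566458, giving −¼ ln(0.566458) = 0.142088.
d = 0.762404 + 0.142088 = 0.904492.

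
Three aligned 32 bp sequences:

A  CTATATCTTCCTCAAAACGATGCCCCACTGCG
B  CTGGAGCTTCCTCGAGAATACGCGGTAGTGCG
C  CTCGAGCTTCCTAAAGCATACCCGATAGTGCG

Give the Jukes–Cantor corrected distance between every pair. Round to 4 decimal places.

d(A,B) = 0.5199, d(A,C) = 0.6566, d(B,C) = 0.2158

A–B: 12/32 sites differ → p = 0.375, d = −0.75 ln(1 − 0.5) = 0.519860 ≈ 0.5199.
A–C: 14/32 sites differ → p = 0.4375, d = −0.75 ln(1 − 0.583333) = 0.656601 ≈ 0.6566.
B–C: 6/32 sites differ → p = 0.1875, d = −0.75 ln(1 − 0.25) = 0.215762 ≈ 0.2158.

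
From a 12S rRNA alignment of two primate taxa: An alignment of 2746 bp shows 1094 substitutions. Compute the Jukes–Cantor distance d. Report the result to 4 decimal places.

0.5682

p = 1094/2746 ≈ 0.398398.
d = −(3/4) ln(1 − 4p/3) = −0.75 ln(1 − 0.531197) = −0.75 ln(0.468803)
  = −0.75 × (-0.757573) = 0.568180 substitutions/site.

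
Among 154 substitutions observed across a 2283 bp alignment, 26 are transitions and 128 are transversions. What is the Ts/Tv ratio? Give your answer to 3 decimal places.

R = 26/128 = 0.203125 ≈ 0.203 (to 3 d.p.).

0.203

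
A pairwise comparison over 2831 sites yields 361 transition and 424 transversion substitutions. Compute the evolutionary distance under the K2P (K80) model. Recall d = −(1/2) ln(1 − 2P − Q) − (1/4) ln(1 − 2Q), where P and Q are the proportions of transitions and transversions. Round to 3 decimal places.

0.348

P = 361/2831 ≈ 0.127517 and Q = 424/2831 ≈ 0.14977.
Under the Kimura two-parameter model, d = −½ ln(1 − 2P − Q) − ¼ ln(1 − 2Q).
1 − 2P − Q = 0.595196, giving −½ ln(0.595196) = 0.259432.
1 − 2Q = 0.70046, giving −¼ ln(0.70046) = 0.089005.
d = 0.259432 + 0.089005 = 0.348437.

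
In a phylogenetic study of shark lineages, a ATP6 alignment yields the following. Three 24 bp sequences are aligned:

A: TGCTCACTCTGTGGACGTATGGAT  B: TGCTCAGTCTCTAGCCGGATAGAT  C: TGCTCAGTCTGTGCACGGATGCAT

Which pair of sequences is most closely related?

A and C

A–B: 6/24 differ, p = 0.250, d = 0.304.
A–C: 4/24 differ, p = 0.167, d = 0.188.
B–C: 6/24 differ, p = 0.250, d = 0.304.
The smallest distance is between A and C.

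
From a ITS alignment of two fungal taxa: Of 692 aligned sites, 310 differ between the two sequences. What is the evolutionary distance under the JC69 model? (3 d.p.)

p = 310/692 ≈ 0.447977.
d = −(3/4) ln(1 − 4p/3) = −0.75 ln(1 − 0.597303) = −0.75 ln(0.402697)
  = −0.75 × (-0.909571) = 0.682178 substitutions/site.

0.682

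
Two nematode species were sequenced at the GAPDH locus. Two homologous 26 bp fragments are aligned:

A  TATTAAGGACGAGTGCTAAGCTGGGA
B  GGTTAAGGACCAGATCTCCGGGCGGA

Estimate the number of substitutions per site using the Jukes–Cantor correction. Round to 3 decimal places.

0.539

The sequences differ at 10 of 26 sites (1, 2, 11, 14, 15, 18, 19, 21, 22, 23), so p = 10/26 ≈ 0.384615.
d = −(3/4) ln(1 − 4p/3) = −0.75 ln(1 − 0.51282) = −0.75 ln(0.48718)
  = −0.75 × (-0.719122) = 0.539342 substitutions/site.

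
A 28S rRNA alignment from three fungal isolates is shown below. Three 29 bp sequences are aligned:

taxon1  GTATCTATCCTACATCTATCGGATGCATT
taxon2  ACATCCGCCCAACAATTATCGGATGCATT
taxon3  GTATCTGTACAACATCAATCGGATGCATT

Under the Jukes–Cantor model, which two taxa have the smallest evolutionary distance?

taxon1 and taxon3

taxon1–taxon2: 8/29 differ, p = 0.276, d = 0.344.
taxon1–taxon3: 4/29 differ, p = 0.138, d = 0.152.
taxon2–taxon3: 8/29 differ, p = 0.276, d = 0.344.
The smallest distance is between taxon1 and taxon3.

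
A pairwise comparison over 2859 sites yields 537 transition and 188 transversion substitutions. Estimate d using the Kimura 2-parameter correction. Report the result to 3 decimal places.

0.326

P = 537/2859 ≈ 0.187828 and Q = 188/2859 ≈ 0.065757.
Under the Kimura two-parameter model, d = −½ ln(1 − 2P − Q) − ¼ ln(1 − 2Q).
1 − 2P − Q = 0.558587, giving −½ ln(0.558587) = 0.291172.
1 − 2Q = 0.868486, giving −¼ ln(0.868486) = 0.035251.
d = 0.291172 + 0.035251 = 0.326423.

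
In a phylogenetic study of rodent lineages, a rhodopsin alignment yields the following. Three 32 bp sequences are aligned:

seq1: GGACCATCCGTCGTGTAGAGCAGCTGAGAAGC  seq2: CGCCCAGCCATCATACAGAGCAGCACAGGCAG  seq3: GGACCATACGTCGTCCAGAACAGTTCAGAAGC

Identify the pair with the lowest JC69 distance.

seq1–seq2: 13/32 differ, p = 0.406, d = 0.585.
seq1–seq3: 6/32 differ, p = 0.188, d = 0.216.
seq2–seq3: 14/32 differ, p = 0.438, d = 0.657.
The smallest distance is between seq1 and seq3.

seq1 and seq3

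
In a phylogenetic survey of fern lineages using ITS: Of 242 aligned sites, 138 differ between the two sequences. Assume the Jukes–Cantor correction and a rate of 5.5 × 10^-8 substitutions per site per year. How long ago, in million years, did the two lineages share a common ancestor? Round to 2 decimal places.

9.74

p = 138/242 ≈ 0.570248.
d = −(3/4) ln(1 − 4p/3) = −0.75 ln(1 − 0.760331) = −0.75 ln(0.239669)
  = −0.75 × (-1.428496) = 1.071372 substitutions/site.
Under a molecular clock d = 2μt, so t = d/(2μ) = 1.071372 / (2 × 5.5 × 10^-8) = 9.74 million years.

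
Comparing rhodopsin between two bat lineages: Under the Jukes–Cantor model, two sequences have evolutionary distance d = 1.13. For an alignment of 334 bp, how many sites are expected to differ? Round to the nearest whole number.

195

Invert JC69: p = (3/4)(1 − e^(−4d/3)) = 0.75 × (1 − e^(-1.506667)) = 0.75 × (1 − 0.221647) = 0.583765.
Expected differing sites = pL ≈ 0.583765 × 334 = 194.97751 ≈ 195.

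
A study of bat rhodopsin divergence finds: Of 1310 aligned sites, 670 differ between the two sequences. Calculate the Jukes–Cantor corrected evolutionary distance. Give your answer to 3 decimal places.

0.859

p = 670/1310 ≈ 0.51145.
d = −(3/4) ln(1 − 4p/3) = −0.75 ln(1 − 0.681933) = −0.75 ln(0.318067)
  = −0.75 × (-1.145493) = 0.859120 substitutions/site.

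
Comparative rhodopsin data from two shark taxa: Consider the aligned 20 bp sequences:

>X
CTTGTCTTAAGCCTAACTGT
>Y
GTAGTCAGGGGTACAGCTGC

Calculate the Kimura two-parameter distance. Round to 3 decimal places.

1.122

Of 20 sites, 6 differences are transitions and 5 are transversions, so P = 6/20 = 0.3 and Q = 5/20 = 0.25.
Under the Kimura two-parameter model, d = −½ ln(1 − 2P − Q) − ¼ ln(1 − 2Q).
1 − 2P − Q = 0.15, giving −½ ln(0.15) = 0.948560.
1 − 2Q = 0.5, giving −¼ ln(0.5) = 0.173287.
d = 0.948560 + 0.173287 = 1.121847.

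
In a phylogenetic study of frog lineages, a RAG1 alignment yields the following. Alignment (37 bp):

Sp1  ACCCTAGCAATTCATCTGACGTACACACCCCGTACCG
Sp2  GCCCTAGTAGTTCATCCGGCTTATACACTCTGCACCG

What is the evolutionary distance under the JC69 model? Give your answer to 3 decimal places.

0.335

The sequences differ at 10 of 37 sites (1, 8, 10, 17, 19, 21, 24, 29, 31, 33), so p = 10/37 ≈ 0.27027.
d = −(3/4) ln(1 − 4p/3) = −0.75 ln(1 − 0.36036) = −0.75 ln(0.63964)
  = −0.75 × (-0.446850) = 0.335138 substitutions/site.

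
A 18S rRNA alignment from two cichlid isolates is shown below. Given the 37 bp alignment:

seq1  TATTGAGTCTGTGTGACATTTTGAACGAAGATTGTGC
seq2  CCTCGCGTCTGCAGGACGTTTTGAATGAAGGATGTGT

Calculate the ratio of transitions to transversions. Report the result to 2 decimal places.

2.00

Transitions are A↔G and C↔T; transversions are all other mismatches.
Transitions: 8. Transversions: 4.
R = 8/4 = 2.00.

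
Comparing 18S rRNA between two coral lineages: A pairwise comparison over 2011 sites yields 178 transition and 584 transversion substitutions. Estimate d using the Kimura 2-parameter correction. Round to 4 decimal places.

P = 178/2011 ≈ 0.088513 and Q = 584/2011 ≈ 0.290403.
Under the Kimura two-parameter model, d = −½ ln(1 − 2P − Q) − ¼ ln(1 − 2Q).
1 − 2P − Q = 0.532571, giving −½ ln(0.532571) = 0.315020.
1 − 2Q = 0.419194, giving −¼ ln(0.419194) = 0.217355.
d = 0.315020 + 0.217355 = 0.532375.

0.5324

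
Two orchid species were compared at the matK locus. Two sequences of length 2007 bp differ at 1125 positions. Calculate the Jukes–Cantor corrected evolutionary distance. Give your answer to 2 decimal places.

1.03

p = 1125/2007 ≈ 0.560538.
d = −(3/4) ln(1 − 4p/3) = −0.75 ln(1 − 0.747384) = −0.75 ln(0.252616)
  = −0.75 × (-1.375885) = 1.031914 substitutions/site.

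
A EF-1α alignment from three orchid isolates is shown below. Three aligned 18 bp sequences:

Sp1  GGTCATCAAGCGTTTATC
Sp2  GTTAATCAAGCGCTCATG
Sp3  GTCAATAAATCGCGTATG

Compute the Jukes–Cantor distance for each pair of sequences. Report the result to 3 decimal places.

d(Sp1,Sp2) = 0.347, d(Sp1,Sp3) = 0.673, d(Sp2,Sp3) = 0.347

Sp1–Sp2: 5/18 sites differ → p ≈ 0.277778, d = −0.75 ln(1 − 0.370371) = 0.346968 ≈ 0.347.
Sp1–Sp3: 8/18 sites differ → p ≈ 0.444444, d = −0.75 ln(1 − 0.592592) = 0.673455 ≈ 0.673.
Sp2–Sp3: 5/18 sites differ → p ≈ 0.277778, d = −0.75 ln(1 − 0.370371) = 0.346968 ≈ 0.347.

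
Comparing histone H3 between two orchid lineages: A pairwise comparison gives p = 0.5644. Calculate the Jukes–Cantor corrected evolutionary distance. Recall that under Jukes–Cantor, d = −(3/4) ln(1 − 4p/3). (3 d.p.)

1.047

d = −(3/4) ln(1 − 4p/3) = −0.75 ln(1 − 0.752533) = −0.75 ln(0.247467)
  = −0.75 × (-1.396478) = 1.047359 substitutions/site.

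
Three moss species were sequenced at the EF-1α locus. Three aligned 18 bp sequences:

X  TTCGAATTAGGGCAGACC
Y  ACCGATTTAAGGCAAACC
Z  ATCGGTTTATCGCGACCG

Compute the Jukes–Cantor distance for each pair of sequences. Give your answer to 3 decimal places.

X–Y: 5/18 sites differ → p ≈ 0.277778, d = −0.75 ln(1 − 0.370371) = 0.346968 ≈ 0.347.
X–Z: 9/18 sites differ → p = 0.5, d = −0.75 ln(1 − 0.666667) = 0.823960 ≈ 0.824.
Y–Z: 7/18 sites differ → p ≈ 0.388889, d = −0.75 ln(1 − 0.518519) = 0.548166 ≈ 0.548.

d(X,Y) = 0.347, d(X,Z) = 0.824, d(Y,Z) = 0.548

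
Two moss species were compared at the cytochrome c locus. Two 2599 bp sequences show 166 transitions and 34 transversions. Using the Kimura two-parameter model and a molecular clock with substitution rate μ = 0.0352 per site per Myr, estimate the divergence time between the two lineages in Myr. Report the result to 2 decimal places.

P = 166/2599 ≈ 0.063871 and Q = 34/2599 ≈ 0.013082.
Under the Kimura two-parameter model, d = −½ ln(1 − 2P − Q) − ¼ ln(1 − 2Q).
1 − 2P − Q = 0.859176, giving −½ ln(0.859176) = 0.075891.
1 − 2Q = 0.973836, giving −¼ ln(0.973836) = 0.006628.
d = 0.075891 + 0.006628 = 0.082519.
Under a molecular clock d = 2μt, so t = d/(2μ) = 0.082519 / (2 × 0.0352) = 1.17 Myr.

1.17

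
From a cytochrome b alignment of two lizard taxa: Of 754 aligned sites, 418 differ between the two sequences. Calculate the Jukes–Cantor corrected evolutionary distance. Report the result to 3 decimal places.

p = 418/754 ≈ 0.554377.
d = −(3/4) ln(1 − 4p/3) = −0.75 ln(1 − 0.739169) = −0.75 ln(0.260831)
  = −0.75 × (-1.343883) = 1.007912 substitutions/site.

1.008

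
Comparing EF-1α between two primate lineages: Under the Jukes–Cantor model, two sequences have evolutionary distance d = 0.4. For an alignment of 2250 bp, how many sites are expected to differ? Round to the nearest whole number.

698

Invert JC69: p = (3/4)(1 − e^(−4d/3)) = 0.75 × (1 − e^(-0.533333)) = 0.75 × (1 − 0.586646) = 0.310016.
Expected differing sites = pL ≈ 0.310016 × 2250 = 697.536 ≈ 698.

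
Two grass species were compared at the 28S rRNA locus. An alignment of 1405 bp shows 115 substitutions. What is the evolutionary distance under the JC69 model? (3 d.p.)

p = 115/1405 ≈ 0.081851.
d = −(3/4) ln(1 − 4p/3) = −0.75 ln(1 − 0.109135) = −0.75 ln(0.890865)
  = −0.75 × (-0.115562) = 0.086672 substitutions/site.

0.087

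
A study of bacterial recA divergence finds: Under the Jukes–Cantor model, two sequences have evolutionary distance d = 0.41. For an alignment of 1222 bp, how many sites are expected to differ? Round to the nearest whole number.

386

Invert JC69: p = (3/4)(1 − e^(−4d/3)) = 0.75 × (1 − e^(-0.546667)) = 0.75 × (1 − 0.578876) = 0.315843.
Expected differing sites = pL ≈ 0.315843 × 1222 = 385.960146 ≈ 386.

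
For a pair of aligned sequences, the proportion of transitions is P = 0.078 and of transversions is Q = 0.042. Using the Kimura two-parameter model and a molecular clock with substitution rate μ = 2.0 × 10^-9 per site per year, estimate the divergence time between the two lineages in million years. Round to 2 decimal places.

33.06

Under the Kimura two-parameter model, d = −½ ln(1 − 2P − Q) − ¼ ln(1 − 2Q).
1 − 2P − Q = 0.802, giving −½ ln(0.802) = 0.110323.
1 − 2Q = 0.916, giving −¼ ln(0.916) = 0.021935.
d = 0.110323 + 0.021935 = 0.132258.
Under a molecular clock d = 2μt, so t = d/(2μ) = 0.132258 / (2 × 2.0 × 10^-9) = 33.06 million years.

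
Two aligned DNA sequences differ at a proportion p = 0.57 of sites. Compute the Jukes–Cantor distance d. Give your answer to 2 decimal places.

d = −(3/4) ln(1 − 4p/3) = −0.75 ln(1 − 0.76) = −0.75 ln(0.24)
  = −0.75 × (-1.427116) = 1.070337 substitutions/site.

1.07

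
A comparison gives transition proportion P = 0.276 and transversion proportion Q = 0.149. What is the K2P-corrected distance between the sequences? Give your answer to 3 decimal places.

Under the Kimura two-parameter model, d = −½ ln(1 − 2P − Q) − ¼ ln(1 − 2Q).
1 − 2P − Q = 0.299, giving −½ ln(0.299) = 0.603656.
1 − 2Q = 0.702, giving −¼ ln(0.702) = 0.088455.
d = 0.603656 + 0.088455 = 0.692111.

0.692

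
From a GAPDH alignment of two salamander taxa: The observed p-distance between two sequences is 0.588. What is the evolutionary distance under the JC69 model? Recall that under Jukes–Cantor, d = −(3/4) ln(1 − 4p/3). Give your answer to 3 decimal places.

d = −(3/4) ln(1 − 4p/3) = −0.75 ln(1 − 0.784) = −0.75 ln(0.216)
  = −0.75 × (-1.532477) = 1.149358 substitutions/site.

1.149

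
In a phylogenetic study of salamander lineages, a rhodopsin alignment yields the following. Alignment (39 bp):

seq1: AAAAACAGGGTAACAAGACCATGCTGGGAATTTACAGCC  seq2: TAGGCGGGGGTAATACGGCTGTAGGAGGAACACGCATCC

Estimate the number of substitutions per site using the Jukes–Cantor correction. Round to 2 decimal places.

The sequences differ at 20 of 39 sites, so p = 20/39 ≈ 0.512821.
d = −(3/4) ln(1 − 4p/3) = −0.75 ln(1 − 0.683761) = −0.75 ln(0.316239)
  = −0.75 × (-1.151257) = 0.863443 substitutions/site.

0.86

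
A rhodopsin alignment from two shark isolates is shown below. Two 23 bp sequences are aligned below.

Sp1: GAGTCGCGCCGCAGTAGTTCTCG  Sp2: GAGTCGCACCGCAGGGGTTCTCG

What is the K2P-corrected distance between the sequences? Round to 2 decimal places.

0.15

Of 23 sites, 2 differences are transitions and 1 are transversions, so P = 2/23 ≈ 0.086957 and Q = 1/23 ≈ 0.043478.
Under the Kimura two-parameter model, d = −½ ln(1 − 2P − Q) − ¼ ln(1 − 2Q).
1 − 2P − Q = 0.782608, giving −½ ln(0.782608) = 0.122562.
1 − 2Q = 0.913044, giving −¼ ln(0.913044) = 0.022743.
d = 0.122562 + 0.022743 = 0.145305.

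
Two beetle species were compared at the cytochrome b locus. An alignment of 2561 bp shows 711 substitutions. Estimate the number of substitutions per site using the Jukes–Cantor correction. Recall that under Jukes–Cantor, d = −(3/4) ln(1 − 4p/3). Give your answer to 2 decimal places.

p = 711/2561 ≈ 0.277626.
d = −(3/4) ln(1 − 4p/3) = −0.75 ln(1 − 0.370168) = −0.75 ln(0.629832)
  = −0.75 × (-0.462302) = 0.346727 substitutions/site.

0.35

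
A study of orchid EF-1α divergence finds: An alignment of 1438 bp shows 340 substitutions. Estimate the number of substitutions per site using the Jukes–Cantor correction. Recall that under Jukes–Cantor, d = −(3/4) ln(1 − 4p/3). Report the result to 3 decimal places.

0.284

p = 340/1438 ≈ 0.236439.
d = −(3/4) ln(1 − 4p/3) = −0.75 ln(1 − 0.315252) = −0.75 ln(0.684748)
  = −0.75 × (-0.378704) = 0.284028 substitutions/site.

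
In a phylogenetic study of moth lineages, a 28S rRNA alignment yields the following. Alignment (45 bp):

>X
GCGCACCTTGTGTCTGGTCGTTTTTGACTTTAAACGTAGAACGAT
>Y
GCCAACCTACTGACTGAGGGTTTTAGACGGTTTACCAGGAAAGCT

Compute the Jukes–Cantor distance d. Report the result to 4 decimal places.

0.5716

The sequences differ at 18 of 45 sites, so p = 18/45 = 0.4.
d = −(3/4) ln(1 − 4p/3) = −0.75 ln(1 − 0.533333) = −0.75 ln(0.466667)
  = −0.75 × (-0.762139) = 0.571604 substitutions/site.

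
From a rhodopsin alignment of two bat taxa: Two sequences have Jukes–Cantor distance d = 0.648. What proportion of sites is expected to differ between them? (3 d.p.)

p = (3/4)(1 − e^(−4d/3)) = 0.75 × (1 − e^(-0.864)) = 0.75 × (1 − 0.421473) = 0.433895.

0.434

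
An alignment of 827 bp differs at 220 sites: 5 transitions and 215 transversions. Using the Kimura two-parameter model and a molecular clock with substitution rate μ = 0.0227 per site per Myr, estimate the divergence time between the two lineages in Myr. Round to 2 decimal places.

7.54

P = 5/827 ≈ 0.006046 and Q = 215/827 ≈ 0.259976.
Under the Kimura two-parameter model, d = −½ ln(1 − 2P − Q) − ¼ ln(1 − 2Q).
1 − 2P − Q = 0.727932, giving −½ ln(0.727932) = 0.158774.
1 − 2Q = 0.480048, giving −¼ ln(0.480048) = 0.183467.
d = 0.158774 + 0.183467 = 0.342241.
Under a molecular clock d = 2μt, so t = d/(2μ) = 0.342241 / (2 × 0.0227) = 7.54 Myr.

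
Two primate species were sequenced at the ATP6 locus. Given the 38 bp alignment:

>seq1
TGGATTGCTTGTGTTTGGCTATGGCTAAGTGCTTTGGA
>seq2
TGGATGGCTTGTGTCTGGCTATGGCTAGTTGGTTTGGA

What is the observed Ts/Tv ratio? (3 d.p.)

0.667

Transitions are A↔G and C↔T; transversions are all other mismatches.
Transitions: 2. Transversions: 3.
R = 2/3 = 0.666666… ≈ 0.667 (to 3 d.p.).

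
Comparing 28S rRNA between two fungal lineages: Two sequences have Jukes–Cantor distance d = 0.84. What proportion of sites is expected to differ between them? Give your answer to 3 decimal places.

p = (3/4)(1 − e^(−4d/3)) = 0.75 × (1 − e^(-1.12)) = 0.75 × (1 − 0.326280) = 0.505290.

0.505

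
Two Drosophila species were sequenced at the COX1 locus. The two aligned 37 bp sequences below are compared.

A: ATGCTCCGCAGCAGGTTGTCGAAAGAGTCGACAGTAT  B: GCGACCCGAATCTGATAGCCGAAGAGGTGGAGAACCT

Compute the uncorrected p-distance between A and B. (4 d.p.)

0.4865

The sequences differ at 18 of 37 positions.
p = 18/37 = 0.486486… ≈ 0.4865 (to 4 d.p.).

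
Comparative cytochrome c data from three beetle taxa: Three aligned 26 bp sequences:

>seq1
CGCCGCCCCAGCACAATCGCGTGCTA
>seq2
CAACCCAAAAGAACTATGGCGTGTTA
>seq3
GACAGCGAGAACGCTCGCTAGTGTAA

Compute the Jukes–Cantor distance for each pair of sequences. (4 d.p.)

d(seq1,seq2) = 0.5393, d(seq1,seq3) = 1.0998, d(seq2,seq3) = 1.0998

seq1–seq2: 10/26 sites differ → p ≈ 0.384615, d = −0.75 ln(1 − 0.51282) = 0.539341 ≈ 0.5393.
seq1–seq3: 15/26 sites differ → p ≈ 0.576923, d = −0.75 ln(1 − 0.769231) = 1.099754 ≈ 1.0998.
seq2–seq3: 15/26 sites differ → p ≈ 0.576923, d = −0.75 ln(1 − 0.769231) = 1.099754 ≈ 1.0998.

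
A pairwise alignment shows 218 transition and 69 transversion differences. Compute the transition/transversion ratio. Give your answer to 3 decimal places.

3.159

R = 218/69 = 3.159420… ≈ 3.159 (to 3 d.p.).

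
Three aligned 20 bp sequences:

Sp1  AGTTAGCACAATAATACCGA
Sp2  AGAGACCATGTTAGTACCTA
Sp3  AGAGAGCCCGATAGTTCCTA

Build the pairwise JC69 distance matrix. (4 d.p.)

Sp1–Sp2: 8/20 sites differ → p = 0.4, d = −0.75 ln(1 − 0.533333) = 0.571605 ≈ 0.5716.
Sp1–Sp3: 7/20 sites differ → p = 0.35, d = −0.75 ln(1 − 0.466667) = 0.471457 ≈ 0.4715.
Sp2–Sp3: 5/20 sites differ → p = 0.25, d = −0.75 ln(1 − 0.333333) = 0.304098 ≈ 0.3041.

d(Sp1,Sp2) = 0.5716, d(Sp1,Sp3) = 0.4715, d(Sp2,Sp3) = 0.3041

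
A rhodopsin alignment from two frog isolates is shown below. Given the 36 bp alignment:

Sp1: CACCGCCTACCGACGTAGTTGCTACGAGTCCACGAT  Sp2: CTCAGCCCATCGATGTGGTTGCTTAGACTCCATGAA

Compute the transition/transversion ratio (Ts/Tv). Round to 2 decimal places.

0.83

Transitions are A↔G and C↔T; transversions are all other mismatches.
Transitions: 5. Transversions: 6.
R = 5/6 = 0.833333… ≈ 0.83 (to 2 d.p.).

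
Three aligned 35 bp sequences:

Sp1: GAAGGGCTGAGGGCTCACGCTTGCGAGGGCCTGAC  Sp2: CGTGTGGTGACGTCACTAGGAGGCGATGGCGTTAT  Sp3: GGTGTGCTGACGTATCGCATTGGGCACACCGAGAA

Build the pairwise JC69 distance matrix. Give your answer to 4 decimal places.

d(Sp1,Sp2) = 0.7823, d(Sp1,Sp3) = 0.8681, d(Sp2,Sp3) = 0.7823

Sp1–Sp2: 17/35 sites differ → p ≈ 0.485714, d = −0.75 ln(1 − 0.647619) = 0.782282 ≈ 0.7823.
Sp1–Sp3: 18/35 sites differ → p ≈ 0.514286, d = −0.75 ln(1 − 0.685715) = 0.868091 ≈ 0.8681.
Sp2–Sp3: 17/35 sites differ → p ≈ 0.485714, d = −0.75 ln(1 − 0.647619) = 0.782282 ≈ 0.7823.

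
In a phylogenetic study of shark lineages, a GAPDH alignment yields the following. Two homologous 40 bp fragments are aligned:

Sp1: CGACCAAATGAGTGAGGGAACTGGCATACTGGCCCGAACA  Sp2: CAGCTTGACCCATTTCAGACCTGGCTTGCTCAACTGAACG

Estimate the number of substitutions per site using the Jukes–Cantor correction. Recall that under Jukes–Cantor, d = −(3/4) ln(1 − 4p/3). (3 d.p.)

0.903

The sequences differ at 21 of 40 sites, so p = 21/40 = 0.525.
d = −(3/4) ln(1 − 4p/3) = −0.75 ln(1 − 0.7) = −0.75 ln(0.3)
  = −0.75 × (-1.203973) = 0.902980 substitutions/site.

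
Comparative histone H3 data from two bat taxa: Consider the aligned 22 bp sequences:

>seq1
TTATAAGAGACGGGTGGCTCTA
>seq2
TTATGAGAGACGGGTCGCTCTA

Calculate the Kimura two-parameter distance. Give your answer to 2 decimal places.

0.10

Of 22 sites, 1 differences are transitions and 1 are transversions, so P = 1/22 ≈ 0.045455 and Q = 1/22 ≈ 0.045455.
Under the Kimura two-parameter model, d = −½ ln(1 − 2P − Q) − ¼ ln(1 − 2Q).
1 − 2P − Q = 0.863635, giving −½ ln(0.863635) = 0.073303.
1 − 2Q = 0.90909, giving −¼ ln(0.90909) = 0.023828.
d = 0.073303 + 0.023828 = 0.097131.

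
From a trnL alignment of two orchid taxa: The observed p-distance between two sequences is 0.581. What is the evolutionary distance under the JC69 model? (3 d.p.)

1.118

d = −(3/4) ln(1 − 4p/3) = −0.75 ln(1 − 0.774667) = −0.75 ln(0.225333)
  = −0.75 × (-1.490176) = 1.117632 substitutions/site.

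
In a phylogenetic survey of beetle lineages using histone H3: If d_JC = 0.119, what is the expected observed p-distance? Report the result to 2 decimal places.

p = (3/4)(1 − e^(−4d/3)) = 0.75 × (1 − e^(-0.158667)) = 0.75 × (1 − 0.853280) = 0.110040.

0.11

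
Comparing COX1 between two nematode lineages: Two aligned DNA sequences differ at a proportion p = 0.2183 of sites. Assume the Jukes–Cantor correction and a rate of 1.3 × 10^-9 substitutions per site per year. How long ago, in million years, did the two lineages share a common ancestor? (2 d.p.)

99.23

d = −(3/4) ln(1 − 4p/3) = −0.75 ln(1 − 0.291067) = −0.75 ln(0.708933)
  = −0.75 × (-0.343994) = 0.257996 substitutions/site.
Under a molecular clock d = 2μt, so t = d/(2μ) = 0.257996 / (2 × 1.3 × 10^-9) = 99.23 million years.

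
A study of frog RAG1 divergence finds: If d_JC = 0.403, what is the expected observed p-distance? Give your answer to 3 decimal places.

p = (3/4)(1 − e^(−4d/3)) = 0.75 × (1 − e^(-0.537333)) = 0.75 × (1 − 0.584305) = 0.311771.

0.312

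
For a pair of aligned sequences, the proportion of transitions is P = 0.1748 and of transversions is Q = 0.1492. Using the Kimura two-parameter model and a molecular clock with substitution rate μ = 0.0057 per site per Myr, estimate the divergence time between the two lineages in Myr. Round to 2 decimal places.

38.07

Under the Kimura two-parameter model, d = −½ ln(1 − 2P − Q) − ¼ ln(1 − 2Q).
1 − 2P − Q = 0.5012, giving −½ ln(0.5012) = 0.345375.
1 − 2Q = 0.7016, giving −¼ ln(0.7016) = 0.088598.
d = 0.345375 + 0.088598 = 0.433973.
Under a molecular clock d = 2μt, so t = d/(2μ) = 0.433973 / (2 × 0.0057) = 38.07 Myr.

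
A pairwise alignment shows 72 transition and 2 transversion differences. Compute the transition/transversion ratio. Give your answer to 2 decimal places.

R = 72/2 = 36.00.

36.00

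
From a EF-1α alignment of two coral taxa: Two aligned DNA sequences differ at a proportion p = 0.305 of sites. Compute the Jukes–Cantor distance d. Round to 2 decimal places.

0.39

d = −(3/4) ln(1 − 4p/3) = −0.75 ln(1 − 0.406667) = −0.75 ln(0.593333)
  = −0.75 × (-0.521999) = 0.391499 substitutions/site.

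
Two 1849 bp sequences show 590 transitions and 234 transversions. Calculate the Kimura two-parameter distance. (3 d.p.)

P = 590/1849 ≈ 0.319091 and Q = 234/1849 ≈ 0.126555.
Under the Kimura two-parameter model, d = −½ ln(1 − 2P − Q) − ¼ ln(1 − 2Q).
1 − 2P − Q = 0.235263, giving −½ ln(0.235263) = 0.723526.
1 − 2Q = 0.74689, giving −¼ ln(0.74689) = 0.072959.
d = 0.723526 + 0.072959 = 0.796485.

0.796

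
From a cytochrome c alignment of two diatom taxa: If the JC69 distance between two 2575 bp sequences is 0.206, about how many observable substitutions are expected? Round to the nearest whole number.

Invert JC69: p = (3/4)(1 − e^(−4d/3)) = 0.75 × (1 − e^(-0.274667)) = 0.75 × (1 − 0.759825) = 0.180131.
Expected differing sites = pL ≈ 0.180131 × 2575 = 463.837325 ≈ 464.

464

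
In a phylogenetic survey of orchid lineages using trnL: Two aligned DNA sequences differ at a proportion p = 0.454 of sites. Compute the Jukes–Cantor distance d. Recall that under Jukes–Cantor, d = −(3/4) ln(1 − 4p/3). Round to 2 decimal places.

d = −(3/4) ln(1 − 4p/3) = −0.75 ln(1 − 0.605333) = −0.75 ln(0.394667)
  = −0.75 × (-0.929713) = 0.697285 substitutions/site.

0.70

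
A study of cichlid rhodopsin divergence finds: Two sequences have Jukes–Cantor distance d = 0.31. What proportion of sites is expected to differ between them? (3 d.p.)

p = (3/4)(1 − e^(−4d/3)) = 0.75 × (1 − e^(-0.413333)) = 0.75 × (1 − 0.661442) = 0.253919.

0.254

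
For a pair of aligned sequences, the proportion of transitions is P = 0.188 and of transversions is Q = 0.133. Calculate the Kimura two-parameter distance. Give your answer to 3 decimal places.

Under the Kimura two-parameter model, d = −½ ln(1 − 2P − Q) − ¼ ln(1 − 2Q).
1 − 2P − Q = 0.491, giving −½ ln(0.491) = 0.355656.
1 − 2Q = 0.734, giving −¼ ln(0.734) = 0.077312.
d = 0.355656 + 0.077312 = 0.432968.

0.433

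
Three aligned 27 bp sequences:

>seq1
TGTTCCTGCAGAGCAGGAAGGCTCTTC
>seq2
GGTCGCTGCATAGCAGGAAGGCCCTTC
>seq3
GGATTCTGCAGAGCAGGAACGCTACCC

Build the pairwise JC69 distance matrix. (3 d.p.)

d(seq1,seq2) = 0.213, d(seq1,seq3) = 0.318, d(seq2,seq3) = 0.441

seq1–seq2: 5/27 sites differ → p ≈ 0.185185, d = −0.75 ln(1 − 0.246913) = 0.212681 ≈ 0.213.
seq1–seq3: 7/27 sites differ → p ≈ 0.259259, d = −0.75 ln(1 − 0.345679) = 0.318118 ≈ 0.318.
seq2–seq3: 9/27 sites differ → p ≈ 0.333333, d = −0.75 ln(1 − 0.444444) = 0.440839 ≈ 0.441.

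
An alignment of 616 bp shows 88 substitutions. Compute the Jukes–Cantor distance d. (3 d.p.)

p = 88/616 ≈ 0.142857.
d = −(3/4) ln(1 − 4p/3) = −0.75 ln(1 − 0.190476) = −0.75 ln(0.809524)
  = −0.75 × (-0.211309) = 0.158482 substitutions/site.

0.158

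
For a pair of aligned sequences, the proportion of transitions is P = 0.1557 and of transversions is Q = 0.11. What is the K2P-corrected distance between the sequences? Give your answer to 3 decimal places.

Under the Kimura two-parameter model, d = −½ ln(1 − 2P − Q) − ¼ ln(1 − 2Q).
1 − 2P − Q = 0.5786, giving −½ ln(0.5786) = 0.273572.
1 − 2Q = 0.78, giving −¼ ln(0.78) = 0.062115.
d = 0.273572 + 0.062115 = 0.335687.

0.336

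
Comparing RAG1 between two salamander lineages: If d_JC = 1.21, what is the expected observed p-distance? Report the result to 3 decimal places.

0.601

p = (3/4)(1 − e^(−4d/3)) = 0.75 × (1 − e^(-1.613333)) = 0.75 × (1 − 0.199222) = 0.600584.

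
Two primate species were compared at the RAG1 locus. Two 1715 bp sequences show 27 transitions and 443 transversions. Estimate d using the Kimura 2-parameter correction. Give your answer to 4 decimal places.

P = 27/1715 ≈ 0.015743 and Q = 443/1715 ≈ 0.258309.
Under the Kimura two-parameter model, d = −½ ln(1 − 2P − Q) − ¼ ln(1 − 2Q).
1 − 2P − Q = 0.710205, giving −½ ln(0.710205) = 0.171101.
1 − 2Q = 0.483382, giving −¼ ln(0.483382) = 0.181737.
d = 0.171101 + 0.181737 = 0.352838.

0.3528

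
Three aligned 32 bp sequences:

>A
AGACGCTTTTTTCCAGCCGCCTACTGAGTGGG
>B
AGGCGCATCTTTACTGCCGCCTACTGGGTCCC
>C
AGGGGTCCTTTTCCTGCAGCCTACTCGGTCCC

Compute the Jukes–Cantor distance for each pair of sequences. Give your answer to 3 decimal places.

d(A,B) = 0.353, d(A,C) = 0.520, d(B,C) = 0.304

A–B: 9/32 sites differ → p = 0.28125, d = −0.75 ln(1 − 0.375) = 0.352503 ≈ 0.353.
A–C: 12/32 sites differ → p = 0.375, d = −0.75 ln(1 − 0.5) = 0.519860 ≈ 0.520.
B–C: 8/32 sites differ → p = 0.25, d = −0.75 ln(1 − 0.333333) = 0.304098 ≈ 0.304.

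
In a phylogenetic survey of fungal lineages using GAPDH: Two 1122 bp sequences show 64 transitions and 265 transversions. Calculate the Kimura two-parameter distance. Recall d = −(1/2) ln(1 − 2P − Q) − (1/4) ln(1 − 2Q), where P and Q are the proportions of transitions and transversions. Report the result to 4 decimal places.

P = 64/1122 ≈ 0.057041 and Q = 265/1122 ≈ 0.236185.
Under the Kimura two-parameter model, d = −½ ln(1 − 2P − Q) − ¼ ln(1 − 2Q).
1 − 2P − Q = 0.649733, giving −½ ln(0.649733) = 0.215597.
1 − 2Q = 0.52763, giving −¼ ln(0.52763) = 0.159840.
d = 0.215597 + 0.159840 = 0.375437.

0.3754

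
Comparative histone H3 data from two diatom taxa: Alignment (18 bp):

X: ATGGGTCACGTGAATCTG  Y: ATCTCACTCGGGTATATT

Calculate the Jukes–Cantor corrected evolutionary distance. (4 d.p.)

0.8240

The sequences differ at 9 of 18 sites (3, 4, 5, 6, 8, 11, 13, 16, 18), so p = 9/18 = 0.5.
d = −(3/4) ln(1 − 4p/3) = −0.75 ln(1 − 0.666667) = −0.75 ln(0.333333)
  = −0.75 × (-1.098613) = 0.823960 substitutions/site.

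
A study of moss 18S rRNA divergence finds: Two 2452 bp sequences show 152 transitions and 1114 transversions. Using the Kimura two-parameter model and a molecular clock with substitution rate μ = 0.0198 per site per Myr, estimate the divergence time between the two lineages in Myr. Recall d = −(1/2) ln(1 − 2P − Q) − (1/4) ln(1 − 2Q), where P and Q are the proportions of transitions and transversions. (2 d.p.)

P = 152/2452 ≈ 0.06199 and Q = 1114/2452 ≈ 0.454323.
Under the Kimura two-parameter model, d = −½ ln(1 − 2P − Q) − ¼ ln(1 − 2Q).
1 − 2P − Q = 0.421697, giving −½ ln(0.421697) = 0.431734.
1 − 2Q = 0.091354, giving −¼ ln(0.091354) = 0.598253.
d = 0.431734 + 0.598253 = 1.029987.
Under a molecular clock d = 2μt, so t = d/(2μ) = 1.029987 / (2 × 0.0198) = 26.01 Myr.

26.01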